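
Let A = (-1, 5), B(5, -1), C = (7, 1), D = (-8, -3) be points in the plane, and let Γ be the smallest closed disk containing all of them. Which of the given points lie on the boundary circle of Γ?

C, D

A smallest enclosing disk is always determined by at most three of the input points on its boundary.
The farthest pair is C–D with squared distance 241. The circle on this segment as diameter has centre (-0.5, -1) and r² = 241/4 = 60.25.
Check A: distance² to centre = 36.25 ≤ 60.25, so it lies inside.
All remaining points lie in this disk, and no smaller disk contains both endpoints, so this is the minimum enclosing circle.
The points at distance exactly r from the centre are C, D — 2 points.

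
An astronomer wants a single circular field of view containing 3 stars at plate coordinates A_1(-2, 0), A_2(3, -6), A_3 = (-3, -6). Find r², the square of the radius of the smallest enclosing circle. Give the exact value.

2257/144

Side lengths²: A_1A_2² = 61, A_1A_3² = 37, A_2A_3² = 36.
Since A_1A_2² = 61 < 37 + 36 = 73, the triangle is acute, so the smallest enclosing circle is the circumcircle.
Circumcentre = (0, -41/12), r² = 2257/144.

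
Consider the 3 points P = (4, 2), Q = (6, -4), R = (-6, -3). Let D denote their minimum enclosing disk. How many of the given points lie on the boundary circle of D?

3

Side lengths²: PQ² = 40, PR² = 125, QR² = 145.
Since QR² = 145 < 125 + 40 = 165, the triangle is acute, so the smallest enclosing circle is the circumcircle.
Circumcentre = (1/14, -37/14), r² = 3625/98.
The points at distance exactly r from the centre are P, Q, R — 3 points.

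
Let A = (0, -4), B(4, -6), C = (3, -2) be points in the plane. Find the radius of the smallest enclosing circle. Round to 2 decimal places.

2.37

Side lengths²: AB² = 20, AC² = 13, BC² = 17.
Since AB² = 20 < 17 + 13 = 30, the triangle is acute, so the smallest enclosing circle is the circumcircle.
Circumcentre = (33/14, -30/7), r² = 1105/196.
r = √(1105/196) ≈ 2.37.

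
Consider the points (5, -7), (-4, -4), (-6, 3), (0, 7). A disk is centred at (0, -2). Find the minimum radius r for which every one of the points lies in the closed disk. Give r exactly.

The required radius is the distance from (0, -2) to the farthest point.
Squared distances: 50, 20, 61, 81.
Maximum is 81, attained at (0, 7).
r = √81 = 9.

9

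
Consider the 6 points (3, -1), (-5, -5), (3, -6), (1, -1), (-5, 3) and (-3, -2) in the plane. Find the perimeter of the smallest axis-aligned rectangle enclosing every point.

Width = max x − min x = 3 − (-5) = 8.
Height = max y − min y = 3 − (-6) = 9.
Perimeter = 2(8 + 9) = 34.

34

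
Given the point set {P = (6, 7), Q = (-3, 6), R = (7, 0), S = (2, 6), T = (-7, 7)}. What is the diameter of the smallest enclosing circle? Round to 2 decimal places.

The minimum enclosing circle of a finite set is fixed by two of the points (as a diameter) or three (as a circumcircle).
The farthest pair is R–T with squared distance 245. The circle on this segment as diameter has centre (0, 3.5) and r² = 245/4 = 61.25.
Check P: distance² to centre = 48.25 ≤ 61.25, so it lies inside.
All remaining points lie in this disk, and no smaller disk contains both endpoints, so this is the minimum enclosing circle.
Diameter = 2r = 2√(61.25) ≈ 15.65.

15.65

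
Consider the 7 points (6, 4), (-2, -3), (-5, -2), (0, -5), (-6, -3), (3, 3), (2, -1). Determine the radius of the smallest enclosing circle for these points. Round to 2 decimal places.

A smallest enclosing disk is always determined by at most three of the input points on its boundary.
The farthest pair is (6, 4)–(-6, -3) with squared distance 193. The circle on this segment as diameter has centre (0, 0.5) and r² = 193/4 = 48.25.
Check (-2, -3): distance² to centre = 16.25 ≤ 48.25, so it lies inside.
All remaining points lie in this disk, and no smaller disk contains both endpoints, so this is the minimum enclosing circle.
r = √(48.25) ≈ 6.95.

6.95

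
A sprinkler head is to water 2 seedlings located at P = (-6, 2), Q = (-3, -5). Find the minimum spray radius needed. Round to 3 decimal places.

The smallest circle enclosing two points has them as diameter endpoints.
Centre = midpoint = (-4.5, -1.5); r² = |PQ|²/4 = 58/4 = 14.5.
r = √(14.5) ≈ 3.808.

3.808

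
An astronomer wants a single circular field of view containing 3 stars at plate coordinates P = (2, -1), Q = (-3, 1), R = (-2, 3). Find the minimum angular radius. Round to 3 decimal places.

2.838

Side lengths²: PQ² = 29, PR² = 32, QR² = 5.
Since PR² = 32 < 29 + 5 = 34, the triangle is acute, so the smallest enclosing circle is the circumcircle.
Circumcentre = (-1/6, 5/6), r² = 145/18.
r = √(145/18) ≈ 2.838.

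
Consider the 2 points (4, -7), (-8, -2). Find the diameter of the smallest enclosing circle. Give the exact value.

13

The smallest circle enclosing two points has them as diameter endpoints.
Centre = midpoint = (-2, -4.5); r² = |(4, -7)−(-8, -2)|²/4 = 169/4 = 42.25.
Diameter = 2r = 2√(42.25) = 13.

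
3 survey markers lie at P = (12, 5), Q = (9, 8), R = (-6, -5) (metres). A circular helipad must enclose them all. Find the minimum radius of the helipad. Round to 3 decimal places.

10.296

Side lengths²: PQ² = 18, PR² = 424, QR² = 394.
Since PR² = 424 ≥ 394 + 18 = 412, the angle opposite PR is not acute, so the smallest enclosing circle has PR as diameter.
Centre = midpoint of PR = (3, 0), r² = 424/4 = 106.
r = √106 ≈ 10.296.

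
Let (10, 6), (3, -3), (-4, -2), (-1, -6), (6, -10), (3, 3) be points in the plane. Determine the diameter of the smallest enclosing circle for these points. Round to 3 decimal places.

17.737

The minimum enclosing circle is determined by three boundary points: (10, 6), (-4, -2), (6, -10).
Their circumcentre is (29/6, -29/24) with r² = 45305/576.
The farthest remaining point (-1, -6) is at distance² 32825/576 ≤ 45305/576.
Diameter = 2r = 2√(45305/576) ≈ 17.737.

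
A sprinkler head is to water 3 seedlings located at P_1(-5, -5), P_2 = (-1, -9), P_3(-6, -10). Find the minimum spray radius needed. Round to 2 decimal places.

Side lengths²: P_1P_2² = 32, P_1P_3² = 26, P_2P_3² = 26.
Since P_1P_2² = 32 < 26 + 26 = 52, the triangle is acute, so the smallest enclosing circle is the circumcircle.
Circumcentre = (-23/6, -47/6), r² = 169/18.
r = √(169/18) ≈ 3.06.

3.06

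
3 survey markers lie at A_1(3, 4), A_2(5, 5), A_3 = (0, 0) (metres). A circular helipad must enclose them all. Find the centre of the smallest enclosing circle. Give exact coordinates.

Side lengths²: A_1A_2² = 5, A_1A_3² = 25, A_2A_3² = 50.
Since A_2A_3² = 50 ≥ 25 + 5 = 30, the angle opposite A_2A_3 is not acute, so the smallest enclosing circle has A_2A_3 as diameter.
Centre = midpoint of A_2A_3 = (2.5, 2.5), r² = 50/4 = 12.5.
Centre = (2.5, 2.5).

(2.5, 2.5)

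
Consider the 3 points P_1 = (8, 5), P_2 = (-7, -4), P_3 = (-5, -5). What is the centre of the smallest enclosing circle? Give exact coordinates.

(0.5, 0.5)

Side lengths²: P_1P_2² = 306, P_1P_3² = 269, P_2P_3² = 5.
Since P_1P_2² = 306 ≥ 269 + 5 = 274, the angle opposite P_1P_2 is not acute, so the smallest enclosing circle has P_1P_2 as diameter.
Centre = midpoint of P_1P_2 = (0.5, 0.5), r² = 306/4 = 76.5.
Centre = (0.5, 0.5).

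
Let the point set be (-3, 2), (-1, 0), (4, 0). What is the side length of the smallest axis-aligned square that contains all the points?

7

The bounding box has width 7 and height 2.
An axis-aligned square enclosing the set must have side ≥ max(width, height).
So the minimum side is max(7, 2) = 7.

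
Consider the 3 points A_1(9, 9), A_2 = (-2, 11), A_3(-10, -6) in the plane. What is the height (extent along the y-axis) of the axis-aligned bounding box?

max y = 11, min y = -6, so height = 17.

17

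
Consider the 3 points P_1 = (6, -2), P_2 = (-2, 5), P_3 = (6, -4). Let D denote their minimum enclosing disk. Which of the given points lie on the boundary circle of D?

Side lengths²: P_1P_2² = 113, P_1P_3² = 4, P_2P_3² = 145.
Since P_2P_3² = 145 ≥ 113 + 4 = 117, the angle opposite P_2P_3 is not acute, so the smallest enclosing circle has P_2P_3 as diameter.
Centre = midpoint of P_2P_3 = (2, 0.5), r² = 145/4 = 36.25.
The points at distance exactly r from the centre are P_2, P_3 — 2 points.

P_2, P_3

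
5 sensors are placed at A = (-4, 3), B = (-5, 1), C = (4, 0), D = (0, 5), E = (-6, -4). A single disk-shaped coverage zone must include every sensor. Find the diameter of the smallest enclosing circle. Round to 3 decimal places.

The minimum enclosing circle is determined by three boundary points: C, D, E.
Their circumcentre is (-18/11, -9/22) with r² = 15457/484.
The farthest remaining point A is at distance² 8329/484 ≤ 15457/484.
Diameter = 2r = 2√(15457/484) ≈ 11.302.

11.302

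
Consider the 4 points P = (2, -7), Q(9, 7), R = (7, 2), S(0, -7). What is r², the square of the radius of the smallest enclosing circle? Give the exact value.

69.25

By Welzl's lemma the MEC is supported by two points (diametrically opposite) or three points (on a circumcircle).
The farthest pair is Q–S with squared distance 277. The circle on this segment as diameter has centre (4.5, 0) and r² = 277/4 = 69.25.
Check P: distance² to centre = 55.25 ≤ 69.25, so it lies inside.
All remaining points lie in this disk, and no smaller disk contains both endpoints, so this is the minimum enclosing circle.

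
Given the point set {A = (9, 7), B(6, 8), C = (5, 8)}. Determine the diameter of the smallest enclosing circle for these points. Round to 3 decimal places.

Side lengths²: AB² = 10, AC² = 17, BC² = 1.
Since AC² = 17 ≥ 10 + 1 = 11, the angle opposite AC is not acute, so the smallest enclosing circle has AC as diameter.
Centre = midpoint of AC = (7, 7.5), r² = 17/4 = 4.25.
Diameter = 2r = 2√(4.25) ≈ 4.123.

4.123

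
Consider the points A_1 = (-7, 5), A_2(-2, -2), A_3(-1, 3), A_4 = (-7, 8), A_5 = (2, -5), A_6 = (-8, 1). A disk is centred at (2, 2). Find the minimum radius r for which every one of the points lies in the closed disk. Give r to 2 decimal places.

The required radius is the distance from (2, 2) to the farthest point.
Squared distances: 90, 32, 10, 117, 49, 101.
Maximum is 117, attained at A_4.
r = √117 ≈ 10.82.

10.82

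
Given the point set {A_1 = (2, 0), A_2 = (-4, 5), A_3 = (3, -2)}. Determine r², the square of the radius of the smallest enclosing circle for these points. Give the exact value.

24.5

Side lengths²: A_1A_2² = 61, A_1A_3² = 5, A_2A_3² = 98.
Since A_2A_3² = 98 ≥ 61 + 5 = 66, the angle opposite A_2A_3 is not acute, so the smallest enclosing circle has A_2A_3 as diameter.
Centre = midpoint of A_2A_3 = (-0.5, 1.5), r² = 98/4 = 24.5.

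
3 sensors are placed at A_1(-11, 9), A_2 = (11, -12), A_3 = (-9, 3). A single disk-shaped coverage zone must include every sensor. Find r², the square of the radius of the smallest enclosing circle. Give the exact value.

Side lengths²: A_1A_2² = 925, A_1A_3² = 40, A_2A_3² = 625.
Since A_1A_2² = 925 ≥ 625 + 40 = 665, the angle opposite A_1A_2 is not acute, so the smallest enclosing circle has A_1A_2 as diameter.
Centre = midpoint of A_1A_2 = (0, -1.5), r² = 925/4 = 231.25.

231.25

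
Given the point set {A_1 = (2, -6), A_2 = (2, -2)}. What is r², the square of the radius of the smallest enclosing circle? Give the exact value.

The smallest circle enclosing two points has them as diameter endpoints.
Centre = midpoint = (2, -4); r² = |A_1A_2|²/4 = 16/4 = 4.

4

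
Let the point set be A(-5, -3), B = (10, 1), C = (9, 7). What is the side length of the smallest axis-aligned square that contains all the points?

The bounding box has width 15 and height 10.
An axis-aligned square enclosing the set must have side ≥ max(width, height).
So the minimum side is max(15, 10) = 15.

15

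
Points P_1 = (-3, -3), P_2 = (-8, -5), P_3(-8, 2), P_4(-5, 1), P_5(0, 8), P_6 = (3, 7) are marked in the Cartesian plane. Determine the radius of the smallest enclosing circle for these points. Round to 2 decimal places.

8.14

By Welzl's lemma the MEC is supported by two points (diametrically opposite) or three points (on a circumcircle).
The farthest pair is P_2–P_6 with squared distance 265. The circle on this segment as diameter has centre (-2.5, 1) and r² = 265/4 = 66.25.
Check P_1: distance² to centre = 16.25 ≤ 66.25, so it lies inside.
All remaining points lie in this disk, and no smaller disk contains both endpoints, so this is the minimum enclosing circle.
r = √(66.25) ≈ 8.14.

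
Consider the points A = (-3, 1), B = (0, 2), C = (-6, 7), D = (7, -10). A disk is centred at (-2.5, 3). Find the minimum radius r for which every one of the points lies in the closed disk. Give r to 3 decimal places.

The required radius is the distance from (-2.5, 3) to the farthest point.
Squared distances: 4.25, 7.25, 28.25, 259.25.
Maximum is 259.25, attained at D.
r = √(259.25) ≈ 16.101.

16.101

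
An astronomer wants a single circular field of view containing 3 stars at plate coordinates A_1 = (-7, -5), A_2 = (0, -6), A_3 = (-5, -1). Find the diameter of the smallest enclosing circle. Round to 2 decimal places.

Side lengths²: A_1A_2² = 50, A_1A_3² = 20, A_2A_3² = 50.
Since A_2A_3² = 50 < 50 + 20 = 70, the triangle is acute, so the smallest enclosing circle is the circumcircle.
Circumcentre = (-10/3, -13/3), r² = 125/9.
Diameter = 2r = 2√(125/9) ≈ 7.45.

7.45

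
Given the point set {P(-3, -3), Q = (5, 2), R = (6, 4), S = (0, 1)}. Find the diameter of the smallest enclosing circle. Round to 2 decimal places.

The farthest pair is P–R with squared distance 130. The circle on this segment as diameter has centre (1.5, 0.5) and r² = 130/4 = 32.5.
Check Q: distance² to centre = 14.5 ≤ 32.5, so it lies inside.
All remaining points lie in this disk, and no smaller disk contains both endpoints, so this is the minimum enclosing circle.
Diameter = 2r = 2√(32.5) ≈ 11.40.

11.40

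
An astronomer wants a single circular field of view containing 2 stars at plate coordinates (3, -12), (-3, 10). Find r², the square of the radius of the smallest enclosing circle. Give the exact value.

The smallest circle enclosing two points has them as diameter endpoints.
Centre = midpoint = (0, -1); r² = |(3, -12)−(-3, 10)|²/4 = 520/4 = 130.

130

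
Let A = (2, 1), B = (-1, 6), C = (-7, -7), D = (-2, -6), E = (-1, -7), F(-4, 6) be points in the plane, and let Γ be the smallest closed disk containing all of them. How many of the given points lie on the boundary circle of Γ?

3

The farthest pair is B–C with squared distance 205. The circle on this segment as diameter has centre (-4, -0.5) and r² = 205/4 = 51.25.
Check A: distance² to centre = 38.25 ≤ 51.25, so it lies inside.
All remaining points lie in this disk, and no smaller disk contains both endpoints, so this is the minimum enclosing circle.
The points at distance exactly r from the centre are B, C, E — 3 points.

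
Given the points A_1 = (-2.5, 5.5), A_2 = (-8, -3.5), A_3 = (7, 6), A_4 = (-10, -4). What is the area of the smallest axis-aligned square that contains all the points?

289

The bounding box has width 17 and height 10.
An axis-aligned square enclosing the set must have side ≥ max(width, height).
So the minimum side is max(17, 10) = 17.
Area = 17² = 289.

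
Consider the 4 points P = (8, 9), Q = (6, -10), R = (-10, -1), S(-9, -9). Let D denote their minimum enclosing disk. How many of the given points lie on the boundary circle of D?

By Welzl's lemma the MEC is supported by two points (diametrically opposite) or three points (on a circumcircle).
The farthest pair is P–S with squared distance 613. The circle on this segment as diameter has centre (-0.5, 0) and r² = 613/4 = 153.25.
Check Q: distance² to centre = 142.25 ≤ 153.25, so it lies inside.
All remaining points lie in this disk, and no smaller disk contains both endpoints, so this is the minimum enclosing circle.
The points at distance exactly r from the centre are P, S — 2 points.

2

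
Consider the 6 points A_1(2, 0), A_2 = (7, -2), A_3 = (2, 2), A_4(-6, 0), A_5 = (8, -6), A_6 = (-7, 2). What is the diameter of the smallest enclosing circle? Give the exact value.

The farthest pair is A_5–A_6 with squared distance 289. The circle on this segment as diameter has centre (0.5, -2) and r² = 289/4 = 72.25.
Check A_1: distance² to centre = 6.25 ≤ 72.25, so it lies inside.
All remaining points lie in this disk, and no smaller disk contains both endpoints, so this is the minimum enclosing circle.
Diameter = 2r = 2√(72.25) = 17.

17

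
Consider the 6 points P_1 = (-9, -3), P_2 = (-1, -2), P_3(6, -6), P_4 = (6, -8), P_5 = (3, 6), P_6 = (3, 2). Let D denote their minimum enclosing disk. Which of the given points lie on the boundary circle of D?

P_1, P_4, P_5

By Welzl's lemma the MEC is supported by two points (diametrically opposite) or three points (on a circumcircle).
The minimum enclosing circle is determined by three boundary points: P_1, P_4, P_5.
Their circumcentre is (-9/26, -53/26) with r² = 25625/338.
The farthest remaining point P_3 is at distance² 18917/338 ≤ 25625/338.
The points at distance exactly r from the centre are P_1, P_4, P_5 — 3 points.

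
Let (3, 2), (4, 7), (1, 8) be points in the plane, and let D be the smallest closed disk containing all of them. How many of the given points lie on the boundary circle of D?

Call the three points A, B, C in the order given.
Side lengths²: AB² = 26, AC² = 40, BC² = 10.
Since AC² = 40 ≥ 26 + 10 = 36, the angle opposite AC is not acute, so the smallest enclosing circle has AC as diameter.
Centre = midpoint of AC = (2, 5), r² = 40/4 = 10.
The points at distance exactly r from the centre are (3, 2), (1, 8) — 2 points.

2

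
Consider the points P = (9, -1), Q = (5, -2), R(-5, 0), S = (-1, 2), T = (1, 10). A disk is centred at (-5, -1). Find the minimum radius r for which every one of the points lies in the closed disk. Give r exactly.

14

The required radius is the distance from (-5, -1) to the farthest point.
Squared distances: 196, 101, 1, 25, 157.
Maximum is 196, attained at P.
r = √196 = 14.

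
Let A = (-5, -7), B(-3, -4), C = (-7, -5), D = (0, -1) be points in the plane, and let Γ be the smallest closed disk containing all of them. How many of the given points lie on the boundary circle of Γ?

3

The minimum enclosing circle is determined by three boundary points: A, C, D.
Their circumcentre is (-73/22, -73/22) with r² = 3965/242.
The farthest remaining point B is at distance² 137/242 ≤ 3965/242.
The points at distance exactly r from the centre are A, C, D — 3 points.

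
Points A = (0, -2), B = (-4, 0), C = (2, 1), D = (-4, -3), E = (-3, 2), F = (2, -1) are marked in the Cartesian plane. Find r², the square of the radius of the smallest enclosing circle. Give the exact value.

The farthest pair is C–D with squared distance 52. The circle on this segment as diameter has centre (-1, -1) and r² = 52/4 = 13.
Check A: distance² to centre = 2 ≤ 13, so it lies inside.
All remaining points lie in this disk, and no smaller disk contains both endpoints, so this is the minimum enclosing circle.

13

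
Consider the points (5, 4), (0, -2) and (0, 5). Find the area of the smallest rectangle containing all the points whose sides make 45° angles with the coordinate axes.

38.5

In coordinates u = x + y, v = x − y the rectangle is axis-aligned; the map (x,y)→(u,v) scales areas by 2.
u-values: 9, -2, 5; range = 9 − (-2) = 11.
v-values: 1, 2, -5; range = 2 − (-5) = 7.
Area = (11 × 7) / 2 = 38.5.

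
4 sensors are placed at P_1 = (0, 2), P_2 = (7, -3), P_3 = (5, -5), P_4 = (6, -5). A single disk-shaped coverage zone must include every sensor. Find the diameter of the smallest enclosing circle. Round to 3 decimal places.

9.220

The farthest pair is P_1–P_4 with squared distance 85. The circle on this segment as diameter has centre (3, -1.5) and r² = 85/4 = 21.25.
Check P_2: distance² to centre = 18.25 ≤ 21.25, so it lies inside.
All remaining points lie in this disk, and no smaller disk contains both endpoints, so this is the minimum enclosing circle.
Diameter = 2r = 2√(21.25) ≈ 9.220.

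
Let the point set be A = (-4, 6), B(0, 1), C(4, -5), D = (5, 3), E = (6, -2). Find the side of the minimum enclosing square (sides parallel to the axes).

11

The bounding box has width 10 and height 11.
An axis-aligned square enclosing the set must have side ≥ max(width, height).
So the minimum side is max(10, 11) = 11.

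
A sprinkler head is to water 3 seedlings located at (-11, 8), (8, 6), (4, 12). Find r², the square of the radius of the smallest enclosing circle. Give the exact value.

91.25

Call the three points A, B, C in the order given.
Side lengths²: AB² = 365, AC² = 241, BC² = 52.
Since AB² = 365 ≥ 241 + 52 = 293, the angle opposite AB is not acute, so the smallest enclosing circle has AB as diameter.
Centre = midpoint of AB = (-1.5, 7), r² = 365/4 = 91.25.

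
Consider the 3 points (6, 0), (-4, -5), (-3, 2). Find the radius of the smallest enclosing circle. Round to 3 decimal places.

Call the three points A, B, C in the order given.
Side lengths²: AB² = 125, AC² = 85, BC² = 50.
Since AB² = 125 < 85 + 50 = 135, the triangle is acute, so the smallest enclosing circle is the circumcircle.
Circumcentre = (21/26, -55/26), r² = 10625/338.
r = √(10625/338) ≈ 5.607.

5.607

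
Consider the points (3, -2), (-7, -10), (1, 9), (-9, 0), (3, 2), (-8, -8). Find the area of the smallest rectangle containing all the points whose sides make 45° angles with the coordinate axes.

In coordinates u = x + y, v = x − y the rectangle is axis-aligned; the map (x,y)→(u,v) scales areas by 2.
u-values: 1, -17, 10, -9, 5, -16; range = 10 − (-17) = 27.
v-values: 5, 3, -8, -9, 1, 0; range = 5 − (-9) = 14.
Area = (27 × 14) / 2 = 189.

189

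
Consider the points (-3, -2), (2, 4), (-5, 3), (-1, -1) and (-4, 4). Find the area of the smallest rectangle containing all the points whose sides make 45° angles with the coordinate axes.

In coordinates u = x + y, v = x − y the rectangle is axis-aligned; the map (x,y)→(u,v) scales areas by 2.
u-values: -5, 6, -2, -2, 0; range = 6 − (-5) = 11.
v-values: -1, -2, -8, 0, -8; range = 0 − (-8) = 8.
Area = (11 × 8) / 2 = 44.

44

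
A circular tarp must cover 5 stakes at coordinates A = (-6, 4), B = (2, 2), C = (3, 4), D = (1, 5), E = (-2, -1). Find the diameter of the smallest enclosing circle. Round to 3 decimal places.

The minimum enclosing circle of a finite set is fixed by two of the points (as a diameter) or three (as a circumcircle).
The minimum enclosing circle is determined by three boundary points: A, C, E.
Their circumcentre is (-1.5, 3.5) with r² = 20.5.
The farthest remaining point B is at distance² 14.5 ≤ 20.5.
Diameter = 2r = 2√(20.5) ≈ 9.055.

9.055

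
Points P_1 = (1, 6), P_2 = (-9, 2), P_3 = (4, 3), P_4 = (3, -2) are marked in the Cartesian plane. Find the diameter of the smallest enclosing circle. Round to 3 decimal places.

13.140

By Welzl's lemma the MEC is supported by two points (diametrically opposite) or three points (on a circumcircle).
The minimum enclosing circle is determined by three boundary points: P_2, P_3, P_4.
Their circumcentre is (-2.4375, 1.6875) with r² = 43.1640625.
The farthest remaining point P_1 is at distance² 30.4140625 ≤ 43.1640625.
Diameter = 2r = 2√(43.1640625) ≈ 13.140.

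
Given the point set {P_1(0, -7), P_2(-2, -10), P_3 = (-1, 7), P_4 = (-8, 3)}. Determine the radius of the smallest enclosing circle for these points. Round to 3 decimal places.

The minimum enclosing circle of a finite set is fixed by two of the points (as a diameter) or three (as a circumcircle).
The farthest pair is P_2–P_3 with squared distance 290. The circle on this segment as diameter has centre (-1.5, -1.5) and r² = 290/4 = 72.5.
Check P_1: distance² to centre = 32.5 ≤ 72.5, so it lies inside.
All remaining points lie in this disk, and no smaller disk contains both endpoints, so this is the minimum enclosing circle.
r = √(72.5) ≈ 8.515.

8.515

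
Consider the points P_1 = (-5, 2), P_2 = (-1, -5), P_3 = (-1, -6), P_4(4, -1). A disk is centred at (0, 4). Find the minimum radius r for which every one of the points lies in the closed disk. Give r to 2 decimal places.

The required radius is the distance from (0, 4) to the farthest point.
Squared distances: 29, 82, 101, 41.
Maximum is 101, attained at P_3.
r = √101 ≈ 10.05.

10.05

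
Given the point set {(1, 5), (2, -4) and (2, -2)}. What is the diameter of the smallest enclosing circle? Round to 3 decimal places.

9.055

Call the three points A, B, C in the order given.
Side lengths²: AB² = 82, AC² = 50, BC² = 4.
Since AB² = 82 ≥ 50 + 4 = 54, the angle opposite AB is not acute, so the smallest enclosing circle has AB as diameter.
Centre = midpoint of AB = (1.5, 0.5), r² = 82/4 = 20.5.
Diameter = 2r = 2√(20.5) ≈ 9.055.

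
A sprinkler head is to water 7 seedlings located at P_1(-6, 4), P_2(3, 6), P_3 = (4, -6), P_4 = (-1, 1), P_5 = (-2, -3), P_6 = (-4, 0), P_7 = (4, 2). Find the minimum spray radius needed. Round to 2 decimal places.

By Welzl's lemma the MEC is supported by two points (diametrically opposite) or three points (on a circumcircle).
The minimum enclosing circle is determined by three boundary points: P_1, P_2, P_3.
Their circumcentre is (-7/22, -7/22) with r² = 12325/242.
The farthest remaining point P_7 is at distance² 5813/242 ≤ 12325/242.
r = √(12325/242) ≈ 7.14.

7.14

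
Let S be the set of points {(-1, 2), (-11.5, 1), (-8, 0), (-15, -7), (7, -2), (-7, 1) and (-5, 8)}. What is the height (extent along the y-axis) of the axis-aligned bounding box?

15

max y = 8, min y = -7, so height = 15.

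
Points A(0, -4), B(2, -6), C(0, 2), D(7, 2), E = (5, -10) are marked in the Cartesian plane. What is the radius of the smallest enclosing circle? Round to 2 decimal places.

The minimum enclosing circle is determined by three boundary points: C, D, E.
Their circumcentre is (3.5, -43/12) with r² = 6253/144.
The farthest remaining point A is at distance² 1789/144 ≤ 6253/144.
r = √(6253/144) ≈ 6.59.

6.59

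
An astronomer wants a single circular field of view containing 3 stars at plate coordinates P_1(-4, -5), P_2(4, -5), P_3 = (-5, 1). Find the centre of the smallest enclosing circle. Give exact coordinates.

Side lengths²: P_1P_2² = 64, P_1P_3² = 37, P_2P_3² = 117.
Since P_2P_3² = 117 ≥ 64 + 37 = 101, the angle opposite P_2P_3 is not acute, so the smallest enclosing circle has P_2P_3 as diameter.
Centre = midpoint of P_2P_3 = (-0.5, -2), r² = 117/4 = 29.25.
Centre = (-0.5, -2).

(-0.5, -2)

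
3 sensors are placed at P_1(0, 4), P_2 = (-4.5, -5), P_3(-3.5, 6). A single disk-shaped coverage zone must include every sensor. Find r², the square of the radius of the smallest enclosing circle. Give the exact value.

30.5

Side lengths²: P_1P_2² = 101.25, P_1P_3² = 16.25, P_2P_3² = 122.
Since P_2P_3² = 122 ≥ 101.25 + 16.25 = 117.5, the angle opposite P_2P_3 is not acute, so the smallest enclosing circle has P_2P_3 as diameter.
Centre = midpoint of P_2P_3 = (-4, 0.5), r² = 122/4 = 30.5.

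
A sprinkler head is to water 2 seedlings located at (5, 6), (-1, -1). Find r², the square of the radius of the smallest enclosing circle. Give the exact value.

The smallest circle enclosing two points has them as diameter endpoints.
Centre = midpoint = (2, 2.5); r² = |(5, 6)−(-1, -1)|²/4 = 85/4 = 21.25.

21.25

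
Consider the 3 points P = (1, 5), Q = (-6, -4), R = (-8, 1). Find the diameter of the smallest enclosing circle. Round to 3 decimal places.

11.402

Side lengths²: PQ² = 130, PR² = 97, QR² = 29.
Since PQ² = 130 ≥ 97 + 29 = 126, the angle opposite PQ is not acute, so the smallest enclosing circle has PQ as diameter.
Centre = midpoint of PQ = (-2.5, 0.5), r² = 130/4 = 32.5.
Diameter = 2r = 2√(32.5) ≈ 11.402.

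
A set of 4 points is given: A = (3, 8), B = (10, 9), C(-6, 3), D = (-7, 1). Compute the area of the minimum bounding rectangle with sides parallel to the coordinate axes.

x ranges over [-7, 10], width 17.
y ranges over [1, 9], height 8.
Area = 17 × 8 = 136.

136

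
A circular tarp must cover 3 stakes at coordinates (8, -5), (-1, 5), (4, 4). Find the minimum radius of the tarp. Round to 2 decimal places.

Call the three points A, B, C in the order given.
Side lengths²: AB² = 181, AC² = 97, BC² = 26.
Since AB² = 181 ≥ 97 + 26 = 123, the angle opposite AB is not acute, so the smallest enclosing circle has AB as diameter.
Centre = midpoint of AB = (3.5, 0), r² = 181/4 = 45.25.
r = √(45.25) ≈ 6.73.

6.73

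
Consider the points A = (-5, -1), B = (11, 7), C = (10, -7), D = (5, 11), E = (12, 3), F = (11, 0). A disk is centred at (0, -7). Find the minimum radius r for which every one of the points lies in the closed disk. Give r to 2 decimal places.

18.68

The required radius is the distance from (0, -7) to the farthest point.
Squared distances: 61, 317, 100, 349, 244, 170.
Maximum is 349, attained at D.
r = √349 ≈ 18.68.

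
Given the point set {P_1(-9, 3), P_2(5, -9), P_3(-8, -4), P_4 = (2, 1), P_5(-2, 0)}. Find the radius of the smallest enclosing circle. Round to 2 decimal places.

The farthest pair is P_1–P_2 with squared distance 340. The circle on this segment as diameter has centre (-2, -3) and r² = 340/4 = 85.
Check P_3: distance² to centre = 37 ≤ 85, so it lies inside.
All remaining points lie in this disk, and no smaller disk contains both endpoints, so this is the minimum enclosing circle.
r = √85 ≈ 9.22.

9.22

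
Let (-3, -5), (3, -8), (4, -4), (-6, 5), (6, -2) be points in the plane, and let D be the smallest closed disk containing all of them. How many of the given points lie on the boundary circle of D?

The farthest pair is (3, -8)–(-6, 5) with squared distance 250. The circle on this segment as diameter has centre (-1.5, -1.5) and r² = 250/4 = 62.5.
Check (-3, -5): distance² to centre = 14.5 ≤ 62.5, so it lies inside.
All remaining points lie in this disk, and no smaller disk contains both endpoints, so this is the minimum enclosing circle.
The points at distance exactly r from the centre are (3, -8), (-6, 5) — 2 points.

2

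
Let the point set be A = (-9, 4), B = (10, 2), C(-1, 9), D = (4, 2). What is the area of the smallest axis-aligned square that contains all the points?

361

The bounding box has width 19 and height 7.
An axis-aligned square enclosing the set must have side ≥ max(width, height).
So the minimum side is max(19, 7) = 19.
Area = 19² = 361.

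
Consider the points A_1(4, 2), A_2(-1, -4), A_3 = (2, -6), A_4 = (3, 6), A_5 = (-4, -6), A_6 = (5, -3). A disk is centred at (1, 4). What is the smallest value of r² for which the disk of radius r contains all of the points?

The required radius is the distance from (1, 4) to the farthest point.
Squared distances: 13, 68, 101, 8, 125, 65.
Maximum is 125, attained at A_5.

125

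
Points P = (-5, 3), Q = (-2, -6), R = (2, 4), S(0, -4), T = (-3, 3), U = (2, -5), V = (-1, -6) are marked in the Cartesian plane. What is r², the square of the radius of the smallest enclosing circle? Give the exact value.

3625/121

A smallest enclosing disk is always determined by at most three of the input points on its boundary.
The minimum enclosing circle is determined by three boundary points: P, Q, R.
Their circumcentre is (-10/11, -7/11) with r² = 3625/121.
The farthest remaining point V is at distance² 3482/121 ≤ 3625/121.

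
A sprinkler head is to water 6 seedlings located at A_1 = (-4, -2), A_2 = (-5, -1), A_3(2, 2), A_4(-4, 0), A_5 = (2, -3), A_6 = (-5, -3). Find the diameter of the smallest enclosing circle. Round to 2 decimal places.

8.60

By Welzl's lemma the MEC is supported by two points (diametrically opposite) or three points (on a circumcircle).
The farthest pair is A_3–A_6 with squared distance 74. The circle on this segment as diameter has centre (-1.5, -0.5) and r² = 74/4 = 18.5.
Check A_1: distance² to centre = 8.5 ≤ 18.5, so it lies inside.
All remaining points lie in this disk, and no smaller disk contains both endpoints, so this is the minimum enclosing circle.
Diameter = 2r = 2√(18.5) ≈ 8.60.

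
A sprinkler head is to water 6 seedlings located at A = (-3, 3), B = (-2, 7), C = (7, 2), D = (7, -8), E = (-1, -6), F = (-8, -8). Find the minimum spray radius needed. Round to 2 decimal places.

9.42

By Welzl's lemma the MEC is supported by two points (diametrically opposite) or three points (on a circumcircle).
The minimum enclosing circle is determined by three boundary points: B, D, F.
Their circumcentre is (-0.5, -2.3) with r² = 88.74.
The farthest remaining point C is at distance² 74.74 ≤ 88.74.
r = √(88.74) ≈ 9.42.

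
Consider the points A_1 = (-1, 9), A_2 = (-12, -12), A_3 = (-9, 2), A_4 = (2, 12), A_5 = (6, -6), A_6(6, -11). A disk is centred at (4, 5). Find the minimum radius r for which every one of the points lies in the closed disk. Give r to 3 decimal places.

The required radius is the distance from (4, 5) to the farthest point.
Squared distances: 41, 545, 178, 53, 125, 260.
Maximum is 545, attained at A_2.
r = √545 ≈ 23.345.

23.345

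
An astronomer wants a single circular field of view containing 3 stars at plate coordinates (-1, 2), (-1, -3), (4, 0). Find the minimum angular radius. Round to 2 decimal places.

3.14

Call the three points A, B, C in the order given.
Side lengths²: AB² = 25, AC² = 29, BC² = 34.
Since BC² = 34 < 29 + 25 = 54, the triangle is acute, so the smallest enclosing circle is the circumcircle.
Circumcentre = (0.9, -0.5), r² = 9.86.
r = √(9.86) ≈ 3.14.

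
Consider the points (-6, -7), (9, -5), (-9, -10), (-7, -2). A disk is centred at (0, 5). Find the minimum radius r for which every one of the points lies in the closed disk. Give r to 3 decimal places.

The required radius is the distance from (0, 5) to the farthest point.
Squared distances: 180, 181, 306, 98.
Maximum is 306, attained at (-9, -10).
r = √306 ≈ 17.493.

17.493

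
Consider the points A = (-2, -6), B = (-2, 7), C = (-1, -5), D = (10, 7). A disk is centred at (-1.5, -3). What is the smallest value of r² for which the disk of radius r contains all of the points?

The required radius is the distance from (-1.5, -3) to the farthest point.
Squared distances: 9.25, 100.25, 4.25, 232.25.
Maximum is 232.25, attained at D.

232.25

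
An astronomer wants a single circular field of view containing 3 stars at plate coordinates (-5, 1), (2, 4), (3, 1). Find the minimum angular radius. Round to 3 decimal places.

Call the three points A, B, C in the order given.
Side lengths²: AB² = 58, AC² = 64, BC² = 10.
Since AC² = 64 < 58 + 10 = 68, the triangle is acute, so the smallest enclosing circle is the circumcircle.
Circumcentre = (-1, 4/3), r² = 145/9.
r = √(145/9) ≈ 4.014.

4.014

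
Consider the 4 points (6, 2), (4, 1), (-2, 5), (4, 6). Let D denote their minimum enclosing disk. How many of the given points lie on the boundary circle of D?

2

The farthest pair is (6, 2)–(-2, 5) with squared distance 73. The circle on this segment as diameter has centre (2, 3.5) and r² = 73/4 = 18.25.
Check (4, 1): distance² to centre = 10.25 ≤ 18.25, so it lies inside.
All remaining points lie in this disk, and no smaller disk contains both endpoints, so this is the minimum enclosing circle.
The points at distance exactly r from the centre are (6, 2), (-2, 5) — 2 points.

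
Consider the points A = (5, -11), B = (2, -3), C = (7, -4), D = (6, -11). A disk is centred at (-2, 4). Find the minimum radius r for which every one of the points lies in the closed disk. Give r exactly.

17

The required radius is the distance from (-2, 4) to the farthest point.
Squared distances: 274, 65, 145, 289.
Maximum is 289, attained at D.
r = √289 = 17.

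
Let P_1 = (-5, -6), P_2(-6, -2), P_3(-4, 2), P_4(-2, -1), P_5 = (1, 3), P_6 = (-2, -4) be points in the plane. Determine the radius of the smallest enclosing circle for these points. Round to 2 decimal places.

5.41

By Welzl's lemma the MEC is supported by two points (diametrically opposite) or three points (on a circumcircle).
The farthest pair is P_1–P_5 with squared distance 117. The circle on this segment as diameter has centre (-2, -1.5) and r² = 117/4 = 29.25.
Check P_2: distance² to centre = 16.25 ≤ 29.25, so it lies inside.
All remaining points lie in this disk, and no smaller disk contains both endpoints, so this is the minimum enclosing circle.
r = √(29.25) ≈ 5.41.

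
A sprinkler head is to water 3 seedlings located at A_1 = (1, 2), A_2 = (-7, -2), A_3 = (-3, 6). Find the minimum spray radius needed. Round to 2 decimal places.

Side lengths²: A_1A_2² = 80, A_1A_3² = 32, A_2A_3² = 80.
Since A_2A_3² = 80 < 80 + 32 = 112, the triangle is acute, so the smallest enclosing circle is the circumcircle.
Circumcentre = (-11/3, 4/3), r² = 200/9.
r = √(200/9) ≈ 4.71.

4.71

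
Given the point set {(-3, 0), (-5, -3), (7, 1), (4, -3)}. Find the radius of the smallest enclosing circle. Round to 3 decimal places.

By Welzl's lemma the MEC is supported by two points (diametrically opposite) or three points (on a circumcircle).
The farthest pair is (-5, -3)–(7, 1) with squared distance 160. The circle on this segment as diameter has centre (1, -1) and r² = 160/4 = 40.
Check (-3, 0): distance² to centre = 17 ≤ 40, so it lies inside.
All remaining points lie in this disk, and no smaller disk contains both endpoints, so this is the minimum enclosing circle.
r = √40 ≈ 6.325.

6.325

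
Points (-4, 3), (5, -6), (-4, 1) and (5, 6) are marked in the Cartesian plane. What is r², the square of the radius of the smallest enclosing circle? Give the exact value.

45

By Welzl's lemma the MEC is supported by two points (diametrically opposite) or three points (on a circumcircle).
The minimum enclosing circle is determined by three boundary points: (-4, 3), (5, -6), (5, 6).
Their circumcentre is (2, 0) with r² = 45.
The farthest remaining point (-4, 1) is at distance² 37 ≤ 45.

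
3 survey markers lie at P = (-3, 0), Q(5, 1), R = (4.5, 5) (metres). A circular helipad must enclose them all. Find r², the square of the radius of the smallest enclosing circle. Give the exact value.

Side lengths²: PQ² = 65, PR² = 81.25, QR² = 16.25.
Since PR² = 81.25 ≥ 65 + 16.25 = 81.25, the angle opposite PR is not acute, so the smallest enclosing circle has PR as diameter.
Centre = midpoint of PR = (0.75, 2.5), r² = 81.25/4 = 20.3125.

20.3125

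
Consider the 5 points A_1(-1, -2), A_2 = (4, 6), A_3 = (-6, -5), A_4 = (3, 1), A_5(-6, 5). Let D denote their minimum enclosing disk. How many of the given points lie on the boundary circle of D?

2

By Welzl's lemma the MEC is supported by two points (diametrically opposite) or three points (on a circumcircle).
The farthest pair is A_2–A_3 with squared distance 221. The circle on this segment as diameter has centre (-1, 0.5) and r² = 221/4 = 55.25.
Check A_1: distance² to centre = 6.25 ≤ 55.25, so it lies inside.
All remaining points lie in this disk, and no smaller disk contains both endpoints, so this is the minimum enclosing circle.
The points at distance exactly r from the centre are A_2, A_3 — 2 points.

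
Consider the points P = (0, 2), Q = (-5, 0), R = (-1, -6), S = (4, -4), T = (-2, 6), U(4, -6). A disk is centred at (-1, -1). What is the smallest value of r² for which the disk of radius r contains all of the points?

The required radius is the distance from (-1, -1) to the farthest point.
Squared distances: 10, 17, 25, 34, 50, 50.
Maximum is 50, attained at T.

50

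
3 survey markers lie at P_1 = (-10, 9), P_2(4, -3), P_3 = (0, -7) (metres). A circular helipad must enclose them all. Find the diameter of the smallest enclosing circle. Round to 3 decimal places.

Side lengths²: P_1P_2² = 340, P_1P_3² = 356, P_2P_3² = 32.
Since P_1P_3² = 356 < 340 + 32 = 372, the triangle is acute, so the smallest enclosing circle is the circumcircle.
Circumcentre = (-57/13, 18/13), r² = 15130/169.
Diameter = 2r = 2√(15130/169) ≈ 18.924.

18.924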